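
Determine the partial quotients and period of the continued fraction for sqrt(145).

Write x_i = (sqrt(145) + m_i)/d_i with (m_0, d_0) = (0, 1). a_0 = floor(sqrt(145)) = 12, since 12^2 = 144 <= 145 < 169 = 13^2.
Iterate m_{i+1} = d_i*a_i - m_i, d_{i+1} = (145 - m_{i+1}^2)/d_i, a_{i+1} = floor((a_0 + m_{i+1})/d_{i+1}):
  m_1 = 1*12 - 0 = 12, d_1 = (145 - 12^2)/1 = 1/1 = 1, a_1 = floor((12 + 12)/1) = 24.
  m_2 = 1*24 - 12 = 12, d_2 = (145 - 12^2)/1 = 1/1 = 1: (m_2, d_2) = (m_1, d_1) = (12, 1), so from here the quotient a_1 repeats; the period length is 1.
Hence the expansion of sqrt(145) is a_0 = 12 followed by the repeating block 24 (period 1).

[12; (24)]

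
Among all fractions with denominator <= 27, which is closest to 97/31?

72/23

Expand x = 97/31 as a continued fraction with the Euclidean algorithm:
  97 = 3*31 + 4, so a_0 = 3.
  31 = 7*4 + 3, so a_1 = 7.
  4 = 1*3 + 1, so a_2 = 1.
  3 = 3*1 + 0, so a_3 = 3.
so x = [3; 7, 1, 3].
Convergents (p_i = a_i*p_{i-1} + p_{i-2}, q_i = a_i*q_{i-1} + q_{i-2} with p_{-2}=0, p_{-1}=1, q_{-2}=1, q_{-1}=0), until the denominator exceeds 27:
  i=0: a_0=3, p_0 = 3*1 + 0 = 3, q_0 = 3*0 + 1 = 1.
  i=1: a_1=7, p_1 = 7*3 + 1 = 22, q_1 = 7*1 + 0 = 7.
  i=2: a_2=1, p_2 = 1*22 + 3 = 25, q_2 = 1*7 + 1 = 8.
  i=3: a_3=3, p_3 = 3*25 + 22 = 97, q_3 = 3*8 + 7 = 31.
q_3 = 31 > 27, so the last convergent with denominator <= 27 is p_2/q_2 = 25/8.
The closest fraction with denominator <= 27 is either p_2/q_2 or the intermediate fraction (k*p_2 + p_1)/(k*q_2 + q_1) with the largest k >= 1 whose denominator stays <= 27; these approach x as k grows, and every other convergent or intermediate fraction in range is farther away.
Largest k: floor((27 - q_1)/q_2) = floor((27 - 7)/8) = 2.
That gives (2*25 + 22)/(2*8 + 7) = 72/23.
Compare the errors: |x - 25/8| = |97*8 - 25*31|/(31*8) = 1/248, and |x - 72/23| = |97*23 - 72*31|/(31*23) = 1/713.
Cross-multiplying, 1*248 = 248 < 713 = 1*713, so 1/713 is smaller: the intermediate fraction 72/23 is closer to x than 25/8.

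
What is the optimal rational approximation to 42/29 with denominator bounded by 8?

Expand x = 42/29 as a continued fraction with the Euclidean algorithm:
  42 = 1*29 + 13, so a_0 = 1.
  29 = 2*13 + 3, so a_1 = 2.
  13 = 4*3 + 1, so a_2 = 4.
  3 = 3*1 + 0, so a_3 = 3.
so x = [1; 2, 4, 3].
Convergents (p_i = a_i*p_{i-1} + p_{i-2}, q_i = a_i*q_{i-1} + q_{i-2} with p_{-2}=0, p_{-1}=1, q_{-2}=1, q_{-1}=0), until the denominator exceeds 8:
  i=0: a_0=1, p_0 = 1*1 + 0 = 1, q_0 = 1*0 + 1 = 1.
  i=1: a_1=2, p_1 = 2*1 + 1 = 3, q_1 = 2*1 + 0 = 2.
  i=2: a_2=4, p_2 = 4*3 + 1 = 13, q_2 = 4*2 + 1 = 9.
q_2 = 9 > 8, so the last convergent with denominator <= 8 is p_1/q_1 = 3/2.
The closest fraction with denominator <= 8 is either p_1/q_1 or the intermediate fraction (k*p_1 + p_0)/(k*q_1 + q_0) with the largest k >= 1 whose denominator stays <= 8; these approach x as k grows, and every other convergent or intermediate fraction in range is farther away.
Largest k: floor((8 - q_0)/q_1) = floor((8 - 1)/2) = 3.
That gives (3*3 + 1)/(3*2 + 1) = 10/7.
Compare the errors: |x - 3/2| = |42*2 - 3*29|/(29*2) = 3/58, and |x - 10/7| = |42*7 - 10*29|/(29*7) = 4/203.
Cross-multiplying, 4*58 = 232 < 609 = 3*203, so 4/203 is smaller: the intermediate fraction 10/7 is closer to x than 3/2.

10/7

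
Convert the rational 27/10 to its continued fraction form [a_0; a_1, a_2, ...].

Run the Euclidean algorithm on 27 and 10; the successive quotients are the partial quotients a_0, a_1, ... (each step inverts the fractional part left over by the previous one):
  27 = 2*10 + 7, so a_0 = 2.
  10 = 1*7 + 3, so a_1 = 1.
  7 = 2*3 + 1, so a_2 = 2.
  3 = 3*1 + 0, so a_3 = 3.
The remainder reaches 0 after 4 divisions, so the expansion has 4 partial quotients, read off in order.

[2; 1, 2, 3]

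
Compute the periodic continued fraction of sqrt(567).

Write x_i = (sqrt(567) + m_i)/d_i with (m_0, d_0) = (0, 1). a_0 = floor(sqrt(567)) = 23, since 23^2 = 529 <= 567 < 576 = 24^2.
Iterate m_{i+1} = d_i*a_i - m_i, d_{i+1} = (567 - m_{i+1}^2)/d_i, a_{i+1} = floor((a_0 + m_{i+1})/d_{i+1}):
  m_1 = 1*23 - 0 = 23, d_1 = (567 - 23^2)/1 = 38/1 = 38, a_1 = floor((23 + 23)/38) = 1.
  m_2 = 38*1 - 23 = 15, d_2 = (567 - 15^2)/38 = 342/38 = 9, a_2 = floor((23 + 15)/9) = 4.
  m_3 = 9*4 - 15 = 21, d_3 = (567 - 21^2)/9 = 126/9 = 14, a_3 = floor((23 + 21)/14) = 3.
  m_4 = 14*3 - 21 = 21, d_4 = (567 - 21^2)/14 = 126/14 = 9, a_4 = floor((23 + 21)/9) = 4.
  m_5 = 9*4 - 21 = 15, d_5 = (567 - 15^2)/9 = 342/9 = 38, a_5 = floor((23 + 15)/38) = 1.
  m_6 = 38*1 - 15 = 23, d_6 = (567 - 23^2)/38 = 38/38 = 1, a_6 = floor((23 + 23)/1) = 46.
  m_7 = 1*46 - 23 = 23, d_7 = (567 - 23^2)/1 = 38/1 = 38: (m_7, d_7) = (m_1, d_1) = (23, 38), so from here the quotients repeat a_1, ..., a_6; the period length is 6.
Hence the expansion of sqrt(567) is a_0 = 23 followed by the repeating block 1, 4, 3, 4, 1, 46 (period 6).

[23; (1, 4, 3, 4, 1, 46)]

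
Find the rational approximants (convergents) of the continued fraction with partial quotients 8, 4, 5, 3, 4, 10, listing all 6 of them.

8/1, 33/4, 173/21, 552/67, 2381/289, 24362/2957

Using the convergent recurrence p_i = a_i*p_{i-1} + p_{i-2}, q_i = a_i*q_{i-1} + q_{i-2} with p_{-2}=0, p_{-1}=1, q_{-2}=1, q_{-1}=0:
  i=0: a_0=8, p_0 = 8*1 + 0 = 8, q_0 = 8*0 + 1 = 1.
  i=1: a_1=4, p_1 = 4*8 + 1 = 33, q_1 = 4*1 + 0 = 4.
  i=2: a_2=5, p_2 = 5*33 + 8 = 173, q_2 = 5*4 + 1 = 21.
  i=3: a_3=3, p_3 = 3*173 + 33 = 552, q_3 = 3*21 + 4 = 67.
  i=4: a_4=4, p_4 = 4*552 + 173 = 2381, q_4 = 4*67 + 21 = 289.
  i=5: a_5=10, p_5 = 10*2381 + 552 = 24362, q_5 = 10*289 + 67 = 2957.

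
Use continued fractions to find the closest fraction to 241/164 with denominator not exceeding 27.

Expand x = 241/164 as a continued fraction with the Euclidean algorithm:
  241 = 1*164 + 77, so a_0 = 1.
  164 = 2*77 + 10, so a_1 = 2.
  77 = 7*10 + 7, so a_2 = 7.
  10 = 1*7 + 3, so a_3 = 1.
  7 = 2*3 + 1, so a_4 = 2.
  3 = 3*1 + 0, so a_5 = 3.
so x = [1; 2, 7, 1, 2, 3].
Convergents (p_i = a_i*p_{i-1} + p_{i-2}, q_i = a_i*q_{i-1} + q_{i-2} with p_{-2}=0, p_{-1}=1, q_{-2}=1, q_{-1}=0), until the denominator exceeds 27:
  i=0: a_0=1, p_0 = 1*1 + 0 = 1, q_0 = 1*0 + 1 = 1.
  i=1: a_1=2, p_1 = 2*1 + 1 = 3, q_1 = 2*1 + 0 = 2.
  i=2: a_2=7, p_2 = 7*3 + 1 = 22, q_2 = 7*2 + 1 = 15.
  i=3: a_3=1, p_3 = 1*22 + 3 = 25, q_3 = 1*15 + 2 = 17.
  i=4: a_4=2, p_4 = 2*25 + 22 = 72, q_4 = 2*17 + 15 = 49.
q_4 = 49 > 27, so the last convergent with denominator <= 27 is p_3/q_3 = 25/17.
The closest fraction with denominator <= 27 is either p_3/q_3 or the intermediate fraction (k*p_3 + p_2)/(k*q_3 + q_2) with the largest k >= 1 whose denominator stays <= 27; these approach x as k grows, and every other convergent or intermediate fraction in range is farther away.
Largest k: floor((27 - q_2)/q_3) = floor((27 - 15)/17) = 0.
Since k = 0, no intermediate fraction beyond p_3/q_3 has denominator <= 27, so the convergent 25/17 is the closest (its error is |241*17 - 25*164|/(164*17) = 3/2788).

25/17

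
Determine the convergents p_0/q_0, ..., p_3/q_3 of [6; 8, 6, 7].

6/1, 49/8, 300/49, 2149/351

Using the convergent recurrence p_i = a_i*p_{i-1} + p_{i-2}, q_i = a_i*q_{i-1} + q_{i-2} with p_{-2}=0, p_{-1}=1, q_{-2}=1, q_{-1}=0:
  i=0: a_0=6, p_0 = 6*1 + 0 = 6, q_0 = 6*0 + 1 = 1.
  i=1: a_1=8, p_1 = 8*6 + 1 = 49, q_1 = 8*1 + 0 = 8.
  i=2: a_2=6, p_2 = 6*49 + 6 = 300, q_2 = 6*8 + 1 = 49.
  i=3: a_3=7, p_3 = 7*300 + 49 = 2149, q_3 = 7*49 + 8 = 351.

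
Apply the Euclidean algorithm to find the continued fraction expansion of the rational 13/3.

Run the Euclidean algorithm on 13 and 3; the successive quotients are the partial quotients a_0, a_1, ... (each step inverts the fractional part left over by the previous one):
  13 = 4*3 + 1, so a_0 = 4.
  3 = 3*1 + 0, so a_1 = 3.
The remainder reaches 0 after 2 divisions, so the expansion has 2 partial quotients, read off in order.

[4; 3]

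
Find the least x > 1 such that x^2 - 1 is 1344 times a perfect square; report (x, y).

(x, y) = (6049, 165)

First expand sqrt(1344) as a continued fraction. With x_i = (sqrt(1344) + m_i)/d_i and (m_0, d_0) = (0, 1): a_0 = floor(sqrt(1344)) = 36, since 36^2 = 1296 <= 1344 < 1369 = 37^2.
Iterate m_{i+1} = d_i*a_i - m_i, d_{i+1} = (1344 - m_{i+1}^2)/d_i, a_{i+1} = floor((a_0 + m_{i+1})/d_{i+1}):
  m_1 = 1*36 - 0 = 36, d_1 = (1344 - 36^2)/1 = 48/1 = 48, a_1 = floor((36 + 36)/48) = 1.
  m_2 = 48*1 - 36 = 12, d_2 = (1344 - 12^2)/48 = 1200/48 = 25, a_2 = floor((36 + 12)/25) = 1.
  m_3 = 25*1 - 12 = 13, d_3 = (1344 - 13^2)/25 = 1175/25 = 47, a_3 = floor((36 + 13)/47) = 1.
  m_4 = 47*1 - 13 = 34, d_4 = (1344 - 34^2)/47 = 188/47 = 4, a_4 = floor((36 + 34)/4) = 17.
  m_5 = 4*17 - 34 = 34, d_5 = (1344 - 34^2)/4 = 188/4 = 47, a_5 = floor((36 + 34)/47) = 1.
  m_6 = 47*1 - 34 = 13, d_6 = (1344 - 13^2)/47 = 1175/47 = 25, a_6 = floor((36 + 13)/25) = 1.
  m_7 = 25*1 - 13 = 12, d_7 = (1344 - 12^2)/25 = 1200/25 = 48, a_7 = floor((36 + 12)/48) = 1.
  m_8 = 48*1 - 12 = 36, d_8 = (1344 - 36^2)/48 = 48/48 = 1, a_8 = floor((36 + 36)/1) = 72.
  m_9 = 1*72 - 36 = 36, d_9 = (1344 - 36^2)/1 = 48/1 = 48: (m_9, d_9) = (m_1, d_1) = (36, 48), so from here the quotients repeat a_1, ..., a_8; the period length is 8.
So sqrt(1344) = [36; (1, 1, 1, 17, 1, 1, 1, 72)] with period length k = 8.
k is even, so the fundamental solution of x^2 - 1344y^2 = 1 is (p_{k-1}, q_{k-1}) = (p_7, q_7); compute convergents through index 7.
Convergents (p_i = a_i*p_{i-1} + p_{i-2}, q_i = a_i*q_{i-1} + q_{i-2} with p_{-2}=0, p_{-1}=1, q_{-2}=1, q_{-1}=0):
  i=0: a_0=36, p_0 = 36*1 + 0 = 36, q_0 = 36*0 + 1 = 1.
  i=1: a_1=1, p_1 = 1*36 + 1 = 37, q_1 = 1*1 + 0 = 1.
  i=2: a_2=1, p_2 = 1*37 + 36 = 73, q_2 = 1*1 + 1 = 2.
  i=3: a_3=1, p_3 = 1*73 + 37 = 110, q_3 = 1*2 + 1 = 3.
  i=4: a_4=17, p_4 = 17*110 + 73 = 1943, q_4 = 17*3 + 2 = 53.
  i=5: a_5=1, p_5 = 1*1943 + 110 = 2053, q_5 = 1*53 + 3 = 56.
  i=6: a_6=1, p_6 = 1*2053 + 1943 = 3996, q_6 = 1*56 + 53 = 109.
  i=7: a_7=1, p_7 = 1*3996 + 2053 = 6049, q_7 = 1*109 + 56 = 165.
Check: 6049^2 - 1344*165^2 = 36590401 - 36590400 = 1, so (x, y) = (6049, 165) solves the equation, and by the theorem it is the least positive solution.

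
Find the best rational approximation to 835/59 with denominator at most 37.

467/33

Expand x = 835/59 as a continued fraction with the Euclidean algorithm:
  835 = 14*59 + 9, so a_0 = 14.
  59 = 6*9 + 5, so a_1 = 6.
  9 = 1*5 + 4, so a_2 = 1.
  5 = 1*4 + 1, so a_3 = 1.
  4 = 4*1 + 0, so a_4 = 4.
so x = [14; 6, 1, 1, 4].
Convergents (p_i = a_i*p_{i-1} + p_{i-2}, q_i = a_i*q_{i-1} + q_{i-2} with p_{-2}=0, p_{-1}=1, q_{-2}=1, q_{-1}=0), until the denominator exceeds 37:
  i=0: a_0=14, p_0 = 14*1 + 0 = 14, q_0 = 14*0 + 1 = 1.
  i=1: a_1=6, p_1 = 6*14 + 1 = 85, q_1 = 6*1 + 0 = 6.
  i=2: a_2=1, p_2 = 1*85 + 14 = 99, q_2 = 1*6 + 1 = 7.
  i=3: a_3=1, p_3 = 1*99 + 85 = 184, q_3 = 1*7 + 6 = 13.
  i=4: a_4=4, p_4 = 4*184 + 99 = 835, q_4 = 4*13 + 7 = 59.
q_4 = 59 > 37, so the last convergent with denominator <= 37 is p_3/q_3 = 184/13.
The closest fraction with denominator <= 37 is either p_3/q_3 or the intermediate fraction (k*p_3 + p_2)/(k*q_3 + q_2) with the largest k >= 1 whose denominator stays <= 37; these approach x as k grows, and every other convergent or intermediate fraction in range is farther away.
Largest k: floor((37 - q_2)/q_3) = floor((37 - 7)/13) = 2.
That gives (2*184 + 99)/(2*13 + 7) = 467/33.
Compare the errors: |x - 184/13| = |835*13 - 184*59|/(59*13) = 1/767, and |x - 467/33| = |835*33 - 467*59|/(59*33) = 2/1947.
Cross-multiplying, 2*767 = 1534 < 1947 = 1*1947, so 2/1947 is smaller: the intermediate fraction 467/33 is closer to x than 184/13.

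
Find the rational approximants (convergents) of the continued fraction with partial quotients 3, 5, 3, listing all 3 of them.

Using the convergent recurrence p_i = a_i*p_{i-1} + p_{i-2}, q_i = a_i*q_{i-1} + q_{i-2} with p_{-2}=0, p_{-1}=1, q_{-2}=1, q_{-1}=0:
  i=0: a_0=3, p_0 = 3*1 + 0 = 3, q_0 = 3*0 + 1 = 1.
  i=1: a_1=5, p_1 = 5*3 + 1 = 16, q_1 = 5*1 + 0 = 5.
  i=2: a_2=3, p_2 = 3*16 + 3 = 51, q_2 = 3*5 + 1 = 16.

3/1, 16/5, 51/16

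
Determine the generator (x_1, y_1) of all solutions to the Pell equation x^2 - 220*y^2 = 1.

(x, y) = (89, 6)

First expand sqrt(220) as a continued fraction. With x_i = (sqrt(220) + m_i)/d_i and (m_0, d_0) = (0, 1): a_0 = floor(sqrt(220)) = 14, since 14^2 = 196 <= 220 < 225 = 15^2.
Iterate m_{i+1} = d_i*a_i - m_i, d_{i+1} = (220 - m_{i+1}^2)/d_i, a_{i+1} = floor((a_0 + m_{i+1})/d_{i+1}):
  m_1 = 1*14 - 0 = 14, d_1 = (220 - 14^2)/1 = 24/1 = 24, a_1 = floor((14 + 14)/24) = 1.
  m_2 = 24*1 - 14 = 10, d_2 = (220 - 10^2)/24 = 120/24 = 5, a_2 = floor((14 + 10)/5) = 4.
  m_3 = 5*4 - 10 = 10, d_3 = (220 - 10^2)/5 = 120/5 = 24, a_3 = floor((14 + 10)/24) = 1.
  m_4 = 24*1 - 10 = 14, d_4 = (220 - 14^2)/24 = 24/24 = 1, a_4 = floor((14 + 14)/1) = 28.
  m_5 = 1*28 - 14 = 14, d_5 = (220 - 14^2)/1 = 24/1 = 24: (m_5, d_5) = (m_1, d_1) = (14, 24), so from here the quotients repeat a_1, ..., a_4; the period length is 4.
So sqrt(220) = [14; (1, 4, 1, 28)] with period length k = 4.
k is even, so the fundamental solution of x^2 - 220y^2 = 1 is (p_{k-1}, q_{k-1}) = (p_3, q_3); compute convergents through index 3.
Convergents (p_i = a_i*p_{i-1} + p_{i-2}, q_i = a_i*q_{i-1} + q_{i-2} with p_{-2}=0, p_{-1}=1, q_{-2}=1, q_{-1}=0):
  i=0: a_0=14, p_0 = 14*1 + 0 = 14, q_0 = 14*0 + 1 = 1.
  i=1: a_1=1, p_1 = 1*14 + 1 = 15, q_1 = 1*1 + 0 = 1.
  i=2: a_2=4, p_2 = 4*15 + 14 = 74, q_2 = 4*1 + 1 = 5.
  i=3: a_3=1, p_3 = 1*74 + 15 = 89, q_3 = 1*5 + 1 = 6.
Check: 89^2 - 220*6^2 = 7921 - 7920 = 1, so (x, y) = (89, 6) solves the equation, and by the theorem it is the least positive solution.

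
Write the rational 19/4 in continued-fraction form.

Run the Euclidean algorithm on 19 and 4; the successive quotients are the partial quotients a_0, a_1, ... (each step inverts the fractional part left over by the previous one):
  19 = 4*4 + 3, so a_0 = 4.
  4 = 1*3 + 1, so a_1 = 1.
  3 = 3*1 + 0, so a_2 = 3.
The remainder reaches 0 after 3 divisions, so the expansion has 3 partial quotients, read off in order.

[4; 1, 3]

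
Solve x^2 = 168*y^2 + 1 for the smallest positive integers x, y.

(x, y) = (13, 1)

First expand sqrt(168) as a continued fraction. With x_i = (sqrt(168) + m_i)/d_i and (m_0, d_0) = (0, 1): a_0 = floor(sqrt(168)) = 12, since 12^2 = 144 <= 168 < 169 = 13^2.
Iterate m_{i+1} = d_i*a_i - m_i, d_{i+1} = (168 - m_{i+1}^2)/d_i, a_{i+1} = floor((a_0 + m_{i+1})/d_{i+1}):
  m_1 = 1*12 - 0 = 12, d_1 = (168 - 12^2)/1 = 24/1 = 24, a_1 = floor((12 + 12)/24) = 1.
  m_2 = 24*1 - 12 = 12, d_2 = (168 - 12^2)/24 = 24/24 = 1, a_2 = floor((12 + 12)/1) = 24.
  m_3 = 1*24 - 12 = 12, d_3 = (168 - 12^2)/1 = 24/1 = 24: (m_3, d_3) = (m_1, d_1) = (12, 24), so from here the quotients repeat a_1, a_2; the period length is 2.
So sqrt(168) = [12; (1, 24)] with period length k = 2.
k is even, so the fundamental solution of x^2 - 168y^2 = 1 is (p_{k-1}, q_{k-1}) = (p_1, q_1); compute convergents through index 1.
Convergents (p_i = a_i*p_{i-1} + p_{i-2}, q_i = a_i*q_{i-1} + q_{i-2} with p_{-2}=0, p_{-1}=1, q_{-2}=1, q_{-1}=0):
  i=0: a_0=12, p_0 = 12*1 + 0 = 12, q_0 = 12*0 + 1 = 1.
  i=1: a_1=1, p_1 = 1*12 + 1 = 13, q_1 = 1*1 + 0 = 1.
Check: 13^2 - 168*1^2 = 169 - 168 = 1, so (x, y) = (13, 1) solves the equation, and by the theorem it is the least positive solution.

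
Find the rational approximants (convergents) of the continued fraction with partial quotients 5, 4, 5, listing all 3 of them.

5/1, 21/4, 110/21

Using the convergent recurrence p_i = a_i*p_{i-1} + p_{i-2}, q_i = a_i*q_{i-1} + q_{i-2} with p_{-2}=0, p_{-1}=1, q_{-2}=1, q_{-1}=0:
  i=0: a_0=5, p_0 = 5*1 + 0 = 5, q_0 = 5*0 + 1 = 1.
  i=1: a_1=4, p_1 = 4*5 + 1 = 21, q_1 = 4*1 + 0 = 4.
  i=2: a_2=5, p_2 = 5*21 + 5 = 110, q_2 = 5*4 + 1 = 21.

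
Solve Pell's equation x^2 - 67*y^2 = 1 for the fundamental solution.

(x, y) = (48842, 5967)

First expand sqrt(67) as a continued fraction. With x_i = (sqrt(67) + m_i)/d_i and (m_0, d_0) = (0, 1): a_0 = floor(sqrt(67)) = 8, since 8^2 = 64 <= 67 < 81 = 9^2.
Iterate m_{i+1} = d_i*a_i - m_i, d_{i+1} = (67 - m_{i+1}^2)/d_i, a_{i+1} = floor((a_0 + m_{i+1})/d_{i+1}):
  m_1 = 1*8 - 0 = 8, d_1 = (67 - 8^2)/1 = 3/1 = 3, a_1 = floor((8 + 8)/3) = 5.
  m_2 = 3*5 - 8 = 7, d_2 = (67 - 7^2)/3 = 18/3 = 6, a_2 = floor((8 + 7)/6) = 2.
  m_3 = 6*2 - 7 = 5, d_3 = (67 - 5^2)/6 = 42/6 = 7, a_3 = floor((8 + 5)/7) = 1.
  m_4 = 7*1 - 5 = 2, d_4 = (67 - 2^2)/7 = 63/7 = 9, a_4 = floor((8 + 2)/9) = 1.
  m_5 = 9*1 - 2 = 7, d_5 = (67 - 7^2)/9 = 18/9 = 2, a_5 = floor((8 + 7)/2) = 7.
  m_6 = 2*7 - 7 = 7, d_6 = (67 - 7^2)/2 = 18/2 = 9, a_6 = floor((8 + 7)/9) = 1.
  m_7 = 9*1 - 7 = 2, d_7 = (67 - 2^2)/9 = 63/9 = 7, a_7 = floor((8 + 2)/7) = 1.
  m_8 = 7*1 - 2 = 5, d_8 = (67 - 5^2)/7 = 42/7 = 6, a_8 = floor((8 + 5)/6) = 2.
  m_9 = 6*2 - 5 = 7, d_9 = (67 - 7^2)/6 = 18/6 = 3, a_9 = floor((8 + 7)/3) = 5.
  m_10 = 3*5 - 7 = 8, d_10 = (67 - 8^2)/3 = 3/3 = 1, a_10 = floor((8 + 8)/1) = 16.
  m_11 = 1*16 - 8 = 8, d_11 = (67 - 8^2)/1 = 3/1 = 3: (m_11, d_11) = (m_1, d_1) = (8, 3), so from here the quotients repeat a_1, ..., a_10; the period length is 10.
So sqrt(67) = [8; (5, 2, 1, 1, 7, 1, 1, 2, 5, 16)] with period length k = 10.
k is even, so the fundamental solution of x^2 - 67y^2 = 1 is (p_{k-1}, q_{k-1}) = (p_9, q_9); compute convergents through index 9.
Convergents (p_i = a_i*p_{i-1} + p_{i-2}, q_i = a_i*q_{i-1} + q_{i-2} with p_{-2}=0, p_{-1}=1, q_{-2}=1, q_{-1}=0):
  i=0: a_0=8, p_0 = 8*1 + 0 = 8, q_0 = 8*0 + 1 = 1.
  i=1: a_1=5, p_1 = 5*8 + 1 = 41, q_1 = 5*1 + 0 = 5.
  i=2: a_2=2, p_2 = 2*41 + 8 = 90, q_2 = 2*5 + 1 = 11.
  i=3: a_3=1, p_3 = 1*90 + 41 = 131, q_3 = 1*11 + 5 = 16.
  i=4: a_4=1, p_4 = 1*131 + 90 = 221, q_4 = 1*16 + 11 = 27.
  i=5: a_5=7, p_5 = 7*221 + 131 = 1678, q_5 = 7*27 + 16 = 205.
  i=6: a_6=1, p_6 = 1*1678 + 221 = 1899, q_6 = 1*205 + 27 = 232.
  i=7: a_7=1, p_7 = 1*1899 + 1678 = 3577, q_7 = 1*232 + 205 = 437.
  i=8: a_8=2, p_8 = 2*3577 + 1899 = 9053, q_8 = 2*437 + 232 = 1106.
  i=9: a_9=5, p_9 = 5*9053 + 3577 = 48842, q_9 = 5*1106 + 437 = 5967.
Check: 48842^2 - 67*5967^2 = 2385540964 - 2385540963 = 1, so (x, y) = (48842, 5967) solves the equation, and by the theorem it is the least positive solution.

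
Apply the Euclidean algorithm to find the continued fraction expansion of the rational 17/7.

[2; 2, 3]

Run the Euclidean algorithm on 17 and 7; the successive quotients are the partial quotients a_0, a_1, ... (each step inverts the fractional part left over by the previous one):
  17 = 2*7 + 3, so a_0 = 2.
  7 = 2*3 + 1, so a_1 = 2.
  3 = 3*1 + 0, so a_2 = 3.
The remainder reaches 0 after 3 divisions, so the expansion has 3 partial quotients, read off in order.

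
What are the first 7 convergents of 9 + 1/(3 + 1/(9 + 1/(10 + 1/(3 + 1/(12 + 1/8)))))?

9/1, 28/3, 261/28, 2638/283, 8175/877, 100738/10807, 814079/87333

Using the convergent recurrence p_i = a_i*p_{i-1} + p_{i-2}, q_i = a_i*q_{i-1} + q_{i-2} with p_{-2}=0, p_{-1}=1, q_{-2}=1, q_{-1}=0:
  i=0: a_0=9, p_0 = 9*1 + 0 = 9, q_0 = 9*0 + 1 = 1.
  i=1: a_1=3, p_1 = 3*9 + 1 = 28, q_1 = 3*1 + 0 = 3.
  i=2: a_2=9, p_2 = 9*28 + 9 = 261, q_2 = 9*3 + 1 = 28.
  i=3: a_3=10, p_3 = 10*261 + 28 = 2638, q_3 = 10*28 + 3 = 283.
  i=4: a_4=3, p_4 = 3*2638 + 261 = 8175, q_4 = 3*283 + 28 = 877.
  i=5: a_5=12, p_5 = 12*8175 + 2638 = 100738, q_5 = 12*877 + 283 = 10807.
  i=6: a_6=8, p_6 = 8*100738 + 8175 = 814079, q_6 = 8*10807 + 877 = 87333.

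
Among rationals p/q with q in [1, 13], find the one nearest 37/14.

29/11

Expand x = 37/14 as a continued fraction with the Euclidean algorithm:
  37 = 2*14 + 9, so a_0 = 2.
  14 = 1*9 + 5, so a_1 = 1.
  9 = 1*5 + 4, so a_2 = 1.
  5 = 1*4 + 1, so a_3 = 1.
  4 = 4*1 + 0, so a_4 = 4.
so x = [2; 1, 1, 1, 4].
Convergents (p_i = a_i*p_{i-1} + p_{i-2}, q_i = a_i*q_{i-1} + q_{i-2} with p_{-2}=0, p_{-1}=1, q_{-2}=1, q_{-1}=0), until the denominator exceeds 13:
  i=0: a_0=2, p_0 = 2*1 + 0 = 2, q_0 = 2*0 + 1 = 1.
  i=1: a_1=1, p_1 = 1*2 + 1 = 3, q_1 = 1*1 + 0 = 1.
  i=2: a_2=1, p_2 = 1*3 + 2 = 5, q_2 = 1*1 + 1 = 2.
  i=3: a_3=1, p_3 = 1*5 + 3 = 8, q_3 = 1*2 + 1 = 3.
  i=4: a_4=4, p_4 = 4*8 + 5 = 37, q_4 = 4*3 + 2 = 14.
q_4 = 14 > 13, so the last convergent with denominator <= 13 is p_3/q_3 = 8/3.
The closest fraction with denominator <= 13 is either p_3/q_3 or the intermediate fraction (k*p_3 + p_2)/(k*q_3 + q_2) with the largest k >= 1 whose denominator stays <= 13; these approach x as k grows, and every other convergent or intermediate fraction in range is farther away.
Largest k: floor((13 - q_2)/q_3) = floor((13 - 2)/3) = 3.
That gives (3*8 + 5)/(3*3 + 2) = 29/11.
Compare the errors: |x - 8/3| = |37*3 - 8*14|/(14*3) = 1/42, and |x - 29/11| = |37*11 - 29*14|/(14*11) = 1/154.
Cross-multiplying, 1*42 = 42 < 154 = 1*154, so 1/154 is smaller: the intermediate fraction 29/11 is closer to x than 8/3.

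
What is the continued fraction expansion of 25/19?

Run the Euclidean algorithm on 25 and 19; the successive quotients are the partial quotients a_0, a_1, ... (each step inverts the fractional part left over by the previous one):
  25 = 1*19 + 6, so a_0 = 1.
  19 = 3*6 + 1, so a_1 = 3.
  6 = 6*1 + 0, so a_2 = 6.
The remainder reaches 0 after 3 divisions, so the expansion has 3 partial quotients, read off in order.

[1; 3, 6]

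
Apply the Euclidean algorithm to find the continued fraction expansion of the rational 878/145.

Run the Euclidean algorithm on 878 and 145; the successive quotients are the partial quotients a_0, a_1, ... (each step inverts the fractional part left over by the previous one):
  878 = 6*145 + 8, so a_0 = 6.
  145 = 18*8 + 1, so a_1 = 18.
  8 = 8*1 + 0, so a_2 = 8.
The remainder reaches 0 after 3 divisions, so the expansion has 3 partial quotients, read off in order.

[6; 18, 8]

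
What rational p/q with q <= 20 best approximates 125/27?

88/19

Expand x = 125/27 as a continued fraction with the Euclidean algorithm:
  125 = 4*27 + 17, so a_0 = 4.
  27 = 1*17 + 10, so a_1 = 1.
  17 = 1*10 + 7, so a_2 = 1.
  10 = 1*7 + 3, so a_3 = 1.
  7 = 2*3 + 1, so a_4 = 2.
  3 = 3*1 + 0, so a_5 = 3.
so x = [4; 1, 1, 1, 2, 3].
Convergents (p_i = a_i*p_{i-1} + p_{i-2}, q_i = a_i*q_{i-1} + q_{i-2} with p_{-2}=0, p_{-1}=1, q_{-2}=1, q_{-1}=0), until the denominator exceeds 20:
  i=0: a_0=4, p_0 = 4*1 + 0 = 4, q_0 = 4*0 + 1 = 1.
  i=1: a_1=1, p_1 = 1*4 + 1 = 5, q_1 = 1*1 + 0 = 1.
  i=2: a_2=1, p_2 = 1*5 + 4 = 9, q_2 = 1*1 + 1 = 2.
  i=3: a_3=1, p_3 = 1*9 + 5 = 14, q_3 = 1*2 + 1 = 3.
  i=4: a_4=2, p_4 = 2*14 + 9 = 37, q_4 = 2*3 + 2 = 8.
  i=5: a_5=3, p_5 = 3*37 + 14 = 125, q_5 = 3*8 + 3 = 27.
q_5 = 27 > 20, so the last convergent with denominator <= 20 is p_4/q_4 = 37/8.
The closest fraction with denominator <= 20 is either p_4/q_4 or the intermediate fraction (k*p_4 + p_3)/(k*q_4 + q_3) with the largest k >= 1 whose denominator stays <= 20; these approach x as k grows, and every other convergent or intermediate fraction in range is farther away.
Largest k: floor((20 - q_3)/q_4) = floor((20 - 3)/8) = 2.
That gives (2*37 + 14)/(2*8 + 3) = 88/19.
Compare the errors: |x - 37/8| = |125*8 - 37*27|/(27*8) = 1/216, and |x - 88/19| = |125*19 - 88*27|/(27*19) = 1/513.
Cross-multiplying, 1*216 = 216 < 513 = 1*513, so 1/513 is smaller: the intermediate fraction 88/19 is closer to x than 37/8.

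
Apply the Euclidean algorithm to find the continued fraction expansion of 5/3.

Run the Euclidean algorithm on 5 and 3; the successive quotients are the partial quotients a_0, a_1, ... (each step inverts the fractional part left over by the previous one):
  5 = 1*3 + 2, so a_0 = 1.
  3 = 1*2 + 1, so a_1 = 1.
  2 = 2*1 + 0, so a_2 = 2.
The remainder reaches 0 after 3 divisions, so the expansion has 3 partial quotients, read off in order.

[1; 1, 2]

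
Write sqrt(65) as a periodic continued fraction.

Write x_i = (sqrt(65) + m_i)/d_i with (m_0, d_0) = (0, 1). a_0 = floor(sqrt(65)) = 8, since 8^2 = 64 <= 65 < 81 = 9^2.
Iterate m_{i+1} = d_i*a_i - m_i, d_{i+1} = (65 - m_{i+1}^2)/d_i, a_{i+1} = floor((a_0 + m_{i+1})/d_{i+1}):
  m_1 = 1*8 - 0 = 8, d_1 = (65 - 8^2)/1 = 1/1 = 1, a_1 = floor((8 + 8)/1) = 16.
  m_2 = 1*16 - 8 = 8, d_2 = (65 - 8^2)/1 = 1/1 = 1: (m_2, d_2) = (m_1, d_1) = (8, 1), so from here the quotient a_1 repeats; the period length is 1.
Hence the expansion of sqrt(65) is a_0 = 8 followed by the repeating block 16 (period 1).

[8; (16)]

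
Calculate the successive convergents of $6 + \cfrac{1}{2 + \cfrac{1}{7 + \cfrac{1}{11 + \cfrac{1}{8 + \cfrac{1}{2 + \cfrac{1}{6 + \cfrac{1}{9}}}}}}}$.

6/1, 13/2, 97/15, 1080/167, 8737/1351, 18554/2869, 120061/18565, 1099103/169954

Using the convergent recurrence p_i = a_i*p_{i-1} + p_{i-2}, q_i = a_i*q_{i-1} + q_{i-2} with p_{-2}=0, p_{-1}=1, q_{-2}=1, q_{-1}=0:
  i=0: a_0=6, p_0 = 6*1 + 0 = 6, q_0 = 6*0 + 1 = 1.
  i=1: a_1=2, p_1 = 2*6 + 1 = 13, q_1 = 2*1 + 0 = 2.
  i=2: a_2=7, p_2 = 7*13 + 6 = 97, q_2 = 7*2 + 1 = 15.
  i=3: a_3=11, p_3 = 11*97 + 13 = 1080, q_3 = 11*15 + 2 = 167.
  i=4: a_4=8, p_4 = 8*1080 + 97 = 8737, q_4 = 8*167 + 15 = 1351.
  i=5: a_5=2, p_5 = 2*8737 + 1080 = 18554, q_5 = 2*1351 + 167 = 2869.
  i=6: a_6=6, p_6 = 6*18554 + 8737 = 120061, q_6 = 6*2869 + 1351 = 18565.
  i=7: a_7=9, p_7 = 9*120061 + 18554 = 1099103, q_7 = 9*18565 + 2869 = 169954.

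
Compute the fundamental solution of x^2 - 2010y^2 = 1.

First expand sqrt(2010) as a continued fraction. With x_i = (sqrt(2010) + m_i)/d_i and (m_0, d_0) = (0, 1): a_0 = floor(sqrt(2010)) = 44, since 44^2 = 1936 <= 2010 < 2025 = 45^2.
Iterate m_{i+1} = d_i*a_i - m_i, d_{i+1} = (2010 - m_{i+1}^2)/d_i, a_{i+1} = floor((a_0 + m_{i+1})/d_{i+1}):
  m_1 = 1*44 - 0 = 44, d_1 = (2010 - 44^2)/1 = 74/1 = 74, a_1 = floor((44 + 44)/74) = 1.
  m_2 = 74*1 - 44 = 30, d_2 = (2010 - 30^2)/74 = 1110/74 = 15, a_2 = floor((44 + 30)/15) = 4.
  m_3 = 15*4 - 30 = 30, d_3 = (2010 - 30^2)/15 = 1110/15 = 74, a_3 = floor((44 + 30)/74) = 1.
  m_4 = 74*1 - 30 = 44, d_4 = (2010 - 44^2)/74 = 74/74 = 1, a_4 = floor((44 + 44)/1) = 88.
  m_5 = 1*88 - 44 = 44, d_5 = (2010 - 44^2)/1 = 74/1 = 74: (m_5, d_5) = (m_1, d_1) = (44, 74), so from here the quotients repeat a_1, ..., a_4; the period length is 4.
So sqrt(2010) = [44; (1, 4, 1, 88)] with period length k = 4.
k is even, so the fundamental solution of x^2 - 2010y^2 = 1 is (p_{k-1}, q_{k-1}) = (p_3, q_3); compute convergents through index 3.
Convergents (p_i = a_i*p_{i-1} + p_{i-2}, q_i = a_i*q_{i-1} + q_{i-2} with p_{-2}=0, p_{-1}=1, q_{-2}=1, q_{-1}=0):
  i=0: a_0=44, p_0 = 44*1 + 0 = 44, q_0 = 44*0 + 1 = 1.
  i=1: a_1=1, p_1 = 1*44 + 1 = 45, q_1 = 1*1 + 0 = 1.
  i=2: a_2=4, p_2 = 4*45 + 44 = 224, q_2 = 4*1 + 1 = 5.
  i=3: a_3=1, p_3 = 1*224 + 45 = 269, q_3 = 1*5 + 1 = 6.
Check: 269^2 - 2010*6^2 = 72361 - 72360 = 1, so (x, y) = (269, 6) solves the equation, and by the theorem it is the least positive solution.

(x, y) = (269, 6)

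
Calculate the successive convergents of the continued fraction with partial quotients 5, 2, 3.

5/1, 11/2, 38/7

Using the convergent recurrence p_i = a_i*p_{i-1} + p_{i-2}, q_i = a_i*q_{i-1} + q_{i-2} with p_{-2}=0, p_{-1}=1, q_{-2}=1, q_{-1}=0:
  i=0: a_0=5, p_0 = 5*1 + 0 = 5, q_0 = 5*0 + 1 = 1.
  i=1: a_1=2, p_1 = 2*5 + 1 = 11, q_1 = 2*1 + 0 = 2.
  i=2: a_2=3, p_2 = 3*11 + 5 = 38, q_2 = 3*2 + 1 = 7.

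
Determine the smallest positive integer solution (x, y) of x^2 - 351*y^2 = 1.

(x, y) = (62425, 3332)

First expand sqrt(351) as a continued fraction. With x_i = (sqrt(351) + m_i)/d_i and (m_0, d_0) = (0, 1): a_0 = floor(sqrt(351)) = 18, since 18^2 = 324 <= 351 < 361 = 19^2.
Iterate m_{i+1} = d_i*a_i - m_i, d_{i+1} = (351 - m_{i+1}^2)/d_i, a_{i+1} = floor((a_0 + m_{i+1})/d_{i+1}):
  m_1 = 1*18 - 0 = 18, d_1 = (351 - 18^2)/1 = 27/1 = 27, a_1 = floor((18 + 18)/27) = 1.
  m_2 = 27*1 - 18 = 9, d_2 = (351 - 9^2)/27 = 270/27 = 10, a_2 = floor((18 + 9)/10) = 2.
  m_3 = 10*2 - 9 = 11, d_3 = (351 - 11^2)/10 = 230/10 = 23, a_3 = floor((18 + 11)/23) = 1.
  m_4 = 23*1 - 11 = 12, d_4 = (351 - 12^2)/23 = 207/23 = 9, a_4 = floor((18 + 12)/9) = 3.
  m_5 = 9*3 - 12 = 15, d_5 = (351 - 15^2)/9 = 126/9 = 14, a_5 = floor((18 + 15)/14) = 2.
  m_6 = 14*2 - 15 = 13, d_6 = (351 - 13^2)/14 = 182/14 = 13, a_6 = floor((18 + 13)/13) = 2.
  m_7 = 13*2 - 13 = 13, d_7 = (351 - 13^2)/13 = 182/13 = 14, a_7 = floor((18 + 13)/14) = 2.
  m_8 = 14*2 - 13 = 15, d_8 = (351 - 15^2)/14 = 126/14 = 9, a_8 = floor((18 + 15)/9) = 3.
  m_9 = 9*3 - 15 = 12, d_9 = (351 - 12^2)/9 = 207/9 = 23, a_9 = floor((18 + 12)/23) = 1.
  m_10 = 23*1 - 12 = 11, d_10 = (351 - 11^2)/23 = 230/23 = 10, a_10 = floor((18 + 11)/10) = 2.
  m_11 = 10*2 - 11 = 9, d_11 = (351 - 9^2)/10 = 270/10 = 27, a_11 = floor((18 + 9)/27) = 1.
  m_12 = 27*1 - 9 = 18, d_12 = (351 - 18^2)/27 = 27/27 = 1, a_12 = floor((18 + 18)/1) = 36.
  m_13 = 1*36 - 18 = 18, d_13 = (351 - 18^2)/1 = 27/1 = 27: (m_13, d_13) = (m_1, d_1) = (18, 27), so from here the quotients repeat a_1, ..., a_12; the period length is 12.
So sqrt(351) = [18; (1, 2, 1, 3, 2, 2, 2, 3, 1, 2, 1, 36)] with period length k = 12.
k is even, so the fundamental solution of x^2 - 351y^2 = 1 is (p_{k-1}, q_{k-1}) = (p_11, q_11); compute convergents through index 11.
Convergents (p_i = a_i*p_{i-1} + p_{i-2}, q_i = a_i*q_{i-1} + q_{i-2} with p_{-2}=0, p_{-1}=1, q_{-2}=1, q_{-1}=0):
  i=0: a_0=18, p_0 = 18*1 + 0 = 18, q_0 = 18*0 + 1 = 1.
  i=1: a_1=1, p_1 = 1*18 + 1 = 19, q_1 = 1*1 + 0 = 1.
  i=2: a_2=2, p_2 = 2*19 + 18 = 56, q_2 = 2*1 + 1 = 3.
  i=3: a_3=1, p_3 = 1*56 + 19 = 75, q_3 = 1*3 + 1 = 4.
  i=4: a_4=3, p_4 = 3*75 + 56 = 281, q_4 = 3*4 + 3 = 15.
  i=5: a_5=2, p_5 = 2*281 + 75 = 637, q_5 = 2*15 + 4 = 34.
  i=6: a_6=2, p_6 = 2*637 + 281 = 1555, q_6 = 2*34 + 15 = 83.
  i=7: a_7=2, p_7 = 2*1555 + 637 = 3747, q_7 = 2*83 + 34 = 200.
  i=8: a_8=3, p_8 = 3*3747 + 1555 = 12796, q_8 = 3*200 + 83 = 683.
  i=9: a_9=1, p_9 = 1*12796 + 3747 = 16543, q_9 = 1*683 + 200 = 883.
  i=10: a_10=2, p_10 = 2*16543 + 12796 = 45882, q_10 = 2*883 + 683 = 2449.
  i=11: a_11=1, p_11 = 1*45882 + 16543 = 62425, q_11 = 1*2449 + 883 = 3332.
Check: 62425^2 - 351*3332^2 = 3896880625 - 3896880624 = 1, so (x, y) = (62425, 3332) solves the equation, and by the theorem it is the least positive solution.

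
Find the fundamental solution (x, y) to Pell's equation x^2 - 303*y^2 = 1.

First expand sqrt(303) as a continued fraction. With x_i = (sqrt(303) + m_i)/d_i and (m_0, d_0) = (0, 1): a_0 = floor(sqrt(303)) = 17, since 17^2 = 289 <= 303 < 324 = 18^2.
Iterate m_{i+1} = d_i*a_i - m_i, d_{i+1} = (303 - m_{i+1}^2)/d_i, a_{i+1} = floor((a_0 + m_{i+1})/d_{i+1}):
  m_1 = 1*17 - 0 = 17, d_1 = (303 - 17^2)/1 = 14/1 = 14, a_1 = floor((17 + 17)/14) = 2.
  m_2 = 14*2 - 17 = 11, d_2 = (303 - 11^2)/14 = 182/14 = 13, a_2 = floor((17 + 11)/13) = 2.
  m_3 = 13*2 - 11 = 15, d_3 = (303 - 15^2)/13 = 78/13 = 6, a_3 = floor((17 + 15)/6) = 5.
  m_4 = 6*5 - 15 = 15, d_4 = (303 - 15^2)/6 = 78/6 = 13, a_4 = floor((17 + 15)/13) = 2.
  m_5 = 13*2 - 15 = 11, d_5 = (303 - 11^2)/13 = 182/13 = 14, a_5 = floor((17 + 11)/14) = 2.
  m_6 = 14*2 - 11 = 17, d_6 = (303 - 17^2)/14 = 14/14 = 1, a_6 = floor((17 + 17)/1) = 34.
  m_7 = 1*34 - 17 = 17, d_7 = (303 - 17^2)/1 = 14/1 = 14: (m_7, d_7) = (m_1, d_1) = (17, 14), so from here the quotients repeat a_1, ..., a_6; the period length is 6.
So sqrt(303) = [17; (2, 2, 5, 2, 2, 34)] with period length k = 6.
k is even, so the fundamental solution of x^2 - 303y^2 = 1 is (p_{k-1}, q_{k-1}) = (p_5, q_5); compute convergents through index 5.
Convergents (p_i = a_i*p_{i-1} + p_{i-2}, q_i = a_i*q_{i-1} + q_{i-2} with p_{-2}=0, p_{-1}=1, q_{-2}=1, q_{-1}=0):
  i=0: a_0=17, p_0 = 17*1 + 0 = 17, q_0 = 17*0 + 1 = 1.
  i=1: a_1=2, p_1 = 2*17 + 1 = 35, q_1 = 2*1 + 0 = 2.
  i=2: a_2=2, p_2 = 2*35 + 17 = 87, q_2 = 2*2 + 1 = 5.
  i=3: a_3=5, p_3 = 5*87 + 35 = 470, q_3 = 5*5 + 2 = 27.
  i=4: a_4=2, p_4 = 2*470 + 87 = 1027, q_4 = 2*27 + 5 = 59.
  i=5: a_5=2, p_5 = 2*1027 + 470 = 2524, q_5 = 2*59 + 27 = 145.
Check: 2524^2 - 303*145^2 = 6370576 - 6370575 = 1, so (x, y) = (2524, 145) solves the equation, and by the theorem it is the least positive solution.

(x, y) = (2524, 145)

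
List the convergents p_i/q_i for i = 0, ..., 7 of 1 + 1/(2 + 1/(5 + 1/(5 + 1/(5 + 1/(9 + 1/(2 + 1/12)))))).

1/1, 3/2, 16/11, 83/57, 431/296, 3962/2721, 8355/5738, 104222/71577

Using the convergent recurrence p_i = a_i*p_{i-1} + p_{i-2}, q_i = a_i*q_{i-1} + q_{i-2} with p_{-2}=0, p_{-1}=1, q_{-2}=1, q_{-1}=0:
  i=0: a_0=1, p_0 = 1*1 + 0 = 1, q_0 = 1*0 + 1 = 1.
  i=1: a_1=2, p_1 = 2*1 + 1 = 3, q_1 = 2*1 + 0 = 2.
  i=2: a_2=5, p_2 = 5*3 + 1 = 16, q_2 = 5*2 + 1 = 11.
  i=3: a_3=5, p_3 = 5*16 + 3 = 83, q_3 = 5*11 + 2 = 57.
  i=4: a_4=5, p_4 = 5*83 + 16 = 431, q_4 = 5*57 + 11 = 296.
  i=5: a_5=9, p_5 = 9*431 + 83 = 3962, q_5 = 9*296 + 57 = 2721.
  i=6: a_6=2, p_6 = 2*3962 + 431 = 8355, q_6 = 2*2721 + 296 = 5738.
  i=7: a_7=12, p_7 = 12*8355 + 3962 = 104222, q_7 = 12*5738 + 2721 = 71577.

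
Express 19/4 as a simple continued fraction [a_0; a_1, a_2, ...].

Run the Euclidean algorithm on 19 and 4; the successive quotients are the partial quotients a_0, a_1, ... (each step inverts the fractional part left over by the previous one):
  19 = 4*4 + 3, so a_0 = 4.
  4 = 1*3 + 1, so a_1 = 1.
  3 = 3*1 + 0, so a_2 = 3.
The remainder reaches 0 after 3 divisions, so the expansion has 3 partial quotients, read off in order.

[4; 1, 3]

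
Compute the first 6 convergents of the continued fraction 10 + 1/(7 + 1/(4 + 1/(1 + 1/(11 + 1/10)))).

10/1, 71/7, 294/29, 365/36, 4309/425, 43455/4286

Using the convergent recurrence p_i = a_i*p_{i-1} + p_{i-2}, q_i = a_i*q_{i-1} + q_{i-2} with p_{-2}=0, p_{-1}=1, q_{-2}=1, q_{-1}=0:
  i=0: a_0=10, p_0 = 10*1 + 0 = 10, q_0 = 10*0 + 1 = 1.
  i=1: a_1=7, p_1 = 7*10 + 1 = 71, q_1 = 7*1 + 0 = 7.
  i=2: a_2=4, p_2 = 4*71 + 10 = 294, q_2 = 4*7 + 1 = 29.
  i=3: a_3=1, p_3 = 1*294 + 71 = 365, q_3 = 1*29 + 7 = 36.
  i=4: a_4=11, p_4 = 11*365 + 294 = 4309, q_4 = 11*36 + 29 = 425.
  i=5: a_5=10, p_5 = 10*4309 + 365 = 43455, q_5 = 10*425 + 36 = 4286.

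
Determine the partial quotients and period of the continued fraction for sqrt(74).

Write x_i = (sqrt(74) + m_i)/d_i with (m_0, d_0) = (0, 1). a_0 = floor(sqrt(74)) = 8, since 8^2 = 64 <= 74 < 81 = 9^2.
Iterate m_{i+1} = d_i*a_i - m_i, d_{i+1} = (74 - m_{i+1}^2)/d_i, a_{i+1} = floor((a_0 + m_{i+1})/d_{i+1}):
  m_1 = 1*8 - 0 = 8, d_1 = (74 - 8^2)/1 = 10/1 = 10, a_1 = floor((8 + 8)/10) = 1.
  m_2 = 10*1 - 8 = 2, d_2 = (74 - 2^2)/10 = 70/10 = 7, a_2 = floor((8 + 2)/7) = 1.
  m_3 = 7*1 - 2 = 5, d_3 = (74 - 5^2)/7 = 49/7 = 7, a_3 = floor((8 + 5)/7) = 1.
  m_4 = 7*1 - 5 = 2, d_4 = (74 - 2^2)/7 = 70/7 = 10, a_4 = floor((8 + 2)/10) = 1.
  m_5 = 10*1 - 2 = 8, d_5 = (74 - 8^2)/10 = 10/10 = 1, a_5 = floor((8 + 8)/1) = 16.
  m_6 = 1*16 - 8 = 8, d_6 = (74 - 8^2)/1 = 10/1 = 10: (m_6, d_6) = (m_1, d_1) = (8, 10), so from here the quotients repeat a_1, ..., a_5; the period length is 5.
Hence the expansion of sqrt(74) is a_0 = 8 followed by the repeating block 1, 1, 1, 1, 16 (period 5).

[8; (1, 1, 1, 1, 16)]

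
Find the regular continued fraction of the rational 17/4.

[4; 4]

Run the Euclidean algorithm on 17 and 4; the successive quotients are the partial quotients a_0, a_1, ... (each step inverts the fractional part left over by the previous one):
  17 = 4*4 + 1, so a_0 = 4.
  4 = 4*1 + 0, so a_1 = 4.
The remainder reaches 0 after 2 divisions, so the expansion has 2 partial quotients, read off in order.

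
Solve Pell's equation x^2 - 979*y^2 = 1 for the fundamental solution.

First expand sqrt(979) as a continued fraction. With x_i = (sqrt(979) + m_i)/d_i and (m_0, d_0) = (0, 1): a_0 = floor(sqrt(979)) = 31, since 31^2 = 961 <= 979 < 1024 = 32^2.
Iterate m_{i+1} = d_i*a_i - m_i, d_{i+1} = (979 - m_{i+1}^2)/d_i, a_{i+1} = floor((a_0 + m_{i+1})/d_{i+1}):
  m_1 = 1*31 - 0 = 31, d_1 = (979 - 31^2)/1 = 18/1 = 18, a_1 = floor((31 + 31)/18) = 3.
  m_2 = 18*3 - 31 = 23, d_2 = (979 - 23^2)/18 = 450/18 = 25, a_2 = floor((31 + 23)/25) = 2.
  m_3 = 25*2 - 23 = 27, d_3 = (979 - 27^2)/25 = 250/25 = 10, a_3 = floor((31 + 27)/10) = 5.
  m_4 = 10*5 - 27 = 23, d_4 = (979 - 23^2)/10 = 450/10 = 45, a_4 = floor((31 + 23)/45) = 1.
  m_5 = 45*1 - 23 = 22, d_5 = (979 - 22^2)/45 = 495/45 = 11, a_5 = floor((31 + 22)/11) = 4.
  m_6 = 11*4 - 22 = 22, d_6 = (979 - 22^2)/11 = 495/11 = 45, a_6 = floor((31 + 22)/45) = 1.
  m_7 = 45*1 - 22 = 23, d_7 = (979 - 23^2)/45 = 450/45 = 10, a_7 = floor((31 + 23)/10) = 5.
  m_8 = 10*5 - 23 = 27, d_8 = (979 - 27^2)/10 = 250/10 = 25, a_8 = floor((31 + 27)/25) = 2.
  m_9 = 25*2 - 27 = 23, d_9 = (979 - 23^2)/25 = 450/25 = 18, a_9 = floor((31 + 23)/18) = 3.
  m_10 = 18*3 - 23 = 31, d_10 = (979 - 31^2)/18 = 18/18 = 1, a_10 = floor((31 + 31)/1) = 62.
  m_11 = 1*62 - 31 = 31, d_11 = (979 - 31^2)/1 = 18/1 = 18: (m_11, d_11) = (m_1, d_1) = (31, 18), so from here the quotients repeat a_1, ..., a_10; the period length is 10.
So sqrt(979) = [31; (3, 2, 5, 1, 4, 1, 5, 2, 3, 62)] with period length k = 10.
k is even, so the fundamental solution of x^2 - 979y^2 = 1 is (p_{k-1}, q_{k-1}) = (p_9, q_9); compute convergents through index 9.
Convergents (p_i = a_i*p_{i-1} + p_{i-2}, q_i = a_i*q_{i-1} + q_{i-2} with p_{-2}=0, p_{-1}=1, q_{-2}=1, q_{-1}=0):
  i=0: a_0=31, p_0 = 31*1 + 0 = 31, q_0 = 31*0 + 1 = 1.
  i=1: a_1=3, p_1 = 3*31 + 1 = 94, q_1 = 3*1 + 0 = 3.
  i=2: a_2=2, p_2 = 2*94 + 31 = 219, q_2 = 2*3 + 1 = 7.
  i=3: a_3=5, p_3 = 5*219 + 94 = 1189, q_3 = 5*7 + 3 = 38.
  i=4: a_4=1, p_4 = 1*1189 + 219 = 1408, q_4 = 1*38 + 7 = 45.
  i=5: a_5=4, p_5 = 4*1408 + 1189 = 6821, q_5 = 4*45 + 38 = 218.
  i=6: a_6=1, p_6 = 1*6821 + 1408 = 8229, q_6 = 1*218 + 45 = 263.
  i=7: a_7=5, p_7 = 5*8229 + 6821 = 47966, q_7 = 5*263 + 218 = 1533.
  i=8: a_8=2, p_8 = 2*47966 + 8229 = 104161, q_8 = 2*1533 + 263 = 3329.
  i=9: a_9=3, p_9 = 3*104161 + 47966 = 360449, q_9 = 3*3329 + 1533 = 11520.
Check: 360449^2 - 979*11520^2 = 129923481601 - 129923481600 = 1, so (x, y) = (360449, 11520) solves the equation, and by the theorem it is the least positive solution.

(x, y) = (360449, 11520)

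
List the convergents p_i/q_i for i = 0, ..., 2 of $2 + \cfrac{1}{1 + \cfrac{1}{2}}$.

2/1, 3/1, 8/3

Using the convergent recurrence p_i = a_i*p_{i-1} + p_{i-2}, q_i = a_i*q_{i-1} + q_{i-2} with p_{-2}=0, p_{-1}=1, q_{-2}=1, q_{-1}=0:
  i=0: a_0=2, p_0 = 2*1 + 0 = 2, q_0 = 2*0 + 1 = 1.
  i=1: a_1=1, p_1 = 1*2 + 1 = 3, q_1 = 1*1 + 0 = 1.
  i=2: a_2=2, p_2 = 2*3 + 2 = 8, q_2 = 2*1 + 1 = 3.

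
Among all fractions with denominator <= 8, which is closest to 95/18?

37/7

Expand x = 95/18 as a continued fraction with the Euclidean algorithm:
  95 = 5*18 + 5, so a_0 = 5.
  18 = 3*5 + 3, so a_1 = 3.
  5 = 1*3 + 2, so a_2 = 1.
  3 = 1*2 + 1, so a_3 = 1.
  2 = 2*1 + 0, so a_4 = 2.
so x = [5; 3, 1, 1, 2].
Convergents (p_i = a_i*p_{i-1} + p_{i-2}, q_i = a_i*q_{i-1} + q_{i-2} with p_{-2}=0, p_{-1}=1, q_{-2}=1, q_{-1}=0), until the denominator exceeds 8:
  i=0: a_0=5, p_0 = 5*1 + 0 = 5, q_0 = 5*0 + 1 = 1.
  i=1: a_1=3, p_1 = 3*5 + 1 = 16, q_1 = 3*1 + 0 = 3.
  i=2: a_2=1, p_2 = 1*16 + 5 = 21, q_2 = 1*3 + 1 = 4.
  i=3: a_3=1, p_3 = 1*21 + 16 = 37, q_3 = 1*4 + 3 = 7.
  i=4: a_4=2, p_4 = 2*37 + 21 = 95, q_4 = 2*7 + 4 = 18.
q_4 = 18 > 8, so the last convergent with denominator <= 8 is p_3/q_3 = 37/7.
The closest fraction with denominator <= 8 is either p_3/q_3 or the intermediate fraction (k*p_3 + p_2)/(k*q_3 + q_2) with the largest k >= 1 whose denominator stays <= 8; these approach x as k grows, and every other convergent or intermediate fraction in range is farther away.
Largest k: floor((8 - q_2)/q_3) = floor((8 - 4)/7) = 0.
Since k = 0, no intermediate fraction beyond p_3/q_3 has denominator <= 8, so the convergent 37/7 is the closest (its error is |95*7 - 37*18|/(18*7) = 1/126).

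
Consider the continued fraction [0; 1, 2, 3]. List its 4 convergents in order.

0/1, 1/1, 2/3, 7/10

Using the convergent recurrence p_i = a_i*p_{i-1} + p_{i-2}, q_i = a_i*q_{i-1} + q_{i-2} with p_{-2}=0, p_{-1}=1, q_{-2}=1, q_{-1}=0:
  i=0: a_0=0, p_0 = 0*1 + 0 = 0, q_0 = 0*0 + 1 = 1.
  i=1: a_1=1, p_1 = 1*0 + 1 = 1, q_1 = 1*1 + 0 = 1.
  i=2: a_2=2, p_2 = 2*1 + 0 = 2, q_2 = 2*1 + 1 = 3.
  i=3: a_3=3, p_3 = 3*2 + 1 = 7, q_3 = 3*3 + 1 = 10.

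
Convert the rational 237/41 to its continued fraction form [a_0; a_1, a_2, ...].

[5; 1, 3, 1, 1, 4]

Run the Euclidean algorithm on 237 and 41; the successive quotients are the partial quotients a_0, a_1, ... (each step inverts the fractional part left over by the previous one):
  237 = 5*41 + 32, so a_0 = 5.
  41 = 1*32 + 9, so a_1 = 1.
  32 = 3*9 + 5, so a_2 = 3.
  9 = 1*5 + 4, so a_3 = 1.
  5 = 1*4 + 1, so a_4 = 1.
  4 = 4*1 + 0, so a_5 = 4.
The remainder reaches 0 after 6 divisions, so the expansion has 6 partial quotients, read off in order.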